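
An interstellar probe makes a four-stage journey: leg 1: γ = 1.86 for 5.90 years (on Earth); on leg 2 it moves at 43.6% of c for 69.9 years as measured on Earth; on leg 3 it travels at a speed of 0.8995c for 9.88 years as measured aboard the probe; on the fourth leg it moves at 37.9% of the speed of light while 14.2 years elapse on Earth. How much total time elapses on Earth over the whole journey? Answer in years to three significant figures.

Leg 1: 5.90 years is already measured on Earth.
Leg 2: 69.9 years is already measured on Earth.
Leg 3: γ = 1/√(1 − 0.8995²) = 1/√0.1909 = 2.289; Δt_3 = 2.289 × 9.88 = 22.61 years.
Leg 4: 14.2 years is already measured on Earth.
Total: 5.900 + 69.90 + 22.61 + 14.20 years.

Δt = 113 years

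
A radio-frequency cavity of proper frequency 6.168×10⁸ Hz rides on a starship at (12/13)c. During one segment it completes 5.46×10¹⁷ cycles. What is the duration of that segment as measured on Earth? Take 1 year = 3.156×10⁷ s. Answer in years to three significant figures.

γ = 1/√(1 − (12/13)²) = 13/5 = 2.600
Proper time for N cycles: τ = N/f = 5.46×10¹⁷/(6.168×10⁸) = 8.852×10⁸ s = 28.05 years.
Lab-frame duration Δt = γτ = 2.600 × 28.05 = 72.93 years.

Δt = 72.9 years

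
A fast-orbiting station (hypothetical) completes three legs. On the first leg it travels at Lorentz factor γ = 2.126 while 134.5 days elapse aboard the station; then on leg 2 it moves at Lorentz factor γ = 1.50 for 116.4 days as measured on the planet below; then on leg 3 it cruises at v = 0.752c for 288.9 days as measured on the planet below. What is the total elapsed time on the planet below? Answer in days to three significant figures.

Δt = 691 days

Leg 1: γ = 2.126; Δt_1 = 2.126 × 134.5 = 285.9 days.
Leg 2: 116.4 days is already measured on the planet below.
Leg 3: 288.9 days is already measured on the planet below.
Total: 285.9 + 116.4 + 288.9 days.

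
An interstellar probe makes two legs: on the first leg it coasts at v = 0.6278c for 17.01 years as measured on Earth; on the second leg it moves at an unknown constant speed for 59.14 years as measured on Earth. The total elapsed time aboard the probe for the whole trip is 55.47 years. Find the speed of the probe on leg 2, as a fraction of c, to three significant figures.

β = 0.700

Leg 1: γ = 1/√(1 − 0.6278²) = 1/√0.6059 = 1.285; τ_1 = 17.01/1.285 = 13.24 years.
Leg 2: speed unknown; τ_2 = 59.14/γ_2.
Total proper time: 13.24 + τ_2 = 55.47, so τ_2 = 55.47 − 13.24 = 42.23 years.
γ_2 = 59.14/42.23 = 1.400; β = √(1 − 1/γ²) = √0.4901.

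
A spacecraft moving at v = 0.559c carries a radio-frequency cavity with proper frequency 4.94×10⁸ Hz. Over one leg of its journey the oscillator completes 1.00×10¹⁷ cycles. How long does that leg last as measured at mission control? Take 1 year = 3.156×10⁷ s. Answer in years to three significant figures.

Δt = 7.74 years

γ = 1/√(1 − 0.559²) = 1/√0.6875 = 1.206
Proper time for N cycles: τ = N/f = 1.00×10¹⁷/(4.94×10⁸) = 2.024×10⁸ s = 6.414 years.
Lab-frame duration Δt = γτ = 1.206 × 6.414 = 7.736 years.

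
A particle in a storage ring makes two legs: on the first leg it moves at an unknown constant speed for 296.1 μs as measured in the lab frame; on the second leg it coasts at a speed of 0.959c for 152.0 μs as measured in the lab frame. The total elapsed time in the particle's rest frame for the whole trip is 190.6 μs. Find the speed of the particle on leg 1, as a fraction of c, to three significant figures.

Leg 1: speed unknown; τ_1 = 296.1/γ_1.
Leg 2: γ = 1/√(1 − 0.959²) = 1/√0.08032 = 3.529; τ_2 = 152.0/3.529 = 43.08 μs.
Total proper time: τ_1 + 43.08 = 190.6, so τ_1 = 190.6 − 43.08 = 147.5 μs.
γ_1 = 296.1/147.5 = 2.007; β = √(1 − 1/γ²) = √0.7518.

β = 0.867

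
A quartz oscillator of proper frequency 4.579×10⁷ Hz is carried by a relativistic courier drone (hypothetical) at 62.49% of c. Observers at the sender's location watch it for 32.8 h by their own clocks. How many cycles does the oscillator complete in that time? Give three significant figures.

β = 0.6249; γ = 1/√(1 − 0.6249²) = 1/√0.6095 = 1.281
During 32.8 h of lab time, the oscillator's proper time advances by τ = Δt/γ = 32.8/1.281 = 25.61 h = 9.219×10⁴ s.
N = f × τ = 4.579×10⁷ × 9.219×10⁴ = 4.221×10¹².

N = 4.22×10¹²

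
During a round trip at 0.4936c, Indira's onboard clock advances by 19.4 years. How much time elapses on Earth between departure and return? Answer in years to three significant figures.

γ = 1/√(1 − 0.4936²) = 1/√0.7564 = 1.150
Earth-frame duration is the dilated interval: Δt = γτ = 1.150 × 19.4 years.

Δt = 22.3 years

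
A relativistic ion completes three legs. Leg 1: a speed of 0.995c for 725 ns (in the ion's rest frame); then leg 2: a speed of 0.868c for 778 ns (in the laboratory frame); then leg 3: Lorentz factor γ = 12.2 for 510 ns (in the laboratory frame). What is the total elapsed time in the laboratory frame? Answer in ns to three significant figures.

Leg 1: γ = 1/√(1 − 0.995²) = 1/√0.009975 = 10.01; Δt_1 = 10.01 × 725 = 7259 ns.
Leg 2: 778 ns is already measured in the laboratory frame.
Leg 3: 510 ns is already measured in the laboratory frame.
Total: 7259 + 778.0 + 510.0 ns.

Δt = 8550 ns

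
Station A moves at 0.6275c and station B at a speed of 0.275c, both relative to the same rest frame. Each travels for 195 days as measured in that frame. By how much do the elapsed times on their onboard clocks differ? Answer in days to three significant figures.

A: γ = 1/√(1 − 0.6275²) = 1/√0.6062 = 1.284; τ_A = 195/1.284 = 151.8 days.
B: γ = 1/√(1 − 0.275²) = 1/√0.9244 = 1.040; τ_B = 195/1.040 = 187.5 days.

|τ_A − τ_B| = 35.7 days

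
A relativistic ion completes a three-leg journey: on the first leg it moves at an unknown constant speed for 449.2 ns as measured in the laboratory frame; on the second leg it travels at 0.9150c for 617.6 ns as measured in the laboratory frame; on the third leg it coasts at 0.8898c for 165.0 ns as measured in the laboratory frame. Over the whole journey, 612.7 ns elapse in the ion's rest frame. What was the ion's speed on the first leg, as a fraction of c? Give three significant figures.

Leg 1: speed unknown; τ_1 = 449.2/γ_1.
Leg 2: γ = 1/√(1 − 0.9150²) = 1/√0.1628 = 2.479; τ_2 = 617.6/2.479 = 249.2 ns.
Leg 3: γ = 1/√(1 − 0.8898²) = 1/√0.2083 = 2.191; τ_3 = 165.0/2.191 = 75.30 ns.
Total proper time: τ_1 + 249.2 + 75.30 = 612.7, so τ_1 = 612.7 − 324.5 = 288.2 ns.
γ_1 = 449.2/288.2 = 1.558; β = √(1 − 1/γ²) = √0.5883.

β = 0.767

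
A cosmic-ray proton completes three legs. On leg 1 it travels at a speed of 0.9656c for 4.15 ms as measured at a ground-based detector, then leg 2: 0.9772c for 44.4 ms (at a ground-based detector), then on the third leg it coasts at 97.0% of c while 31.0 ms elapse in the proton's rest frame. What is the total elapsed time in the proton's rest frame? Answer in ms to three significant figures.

τ = 41.5 ms

Leg 1: γ = 1/√(1 − 0.9656²) = 1/√0.06762 = 3.846; τ_1 = 4.15/3.846 = 1.079 ms.
Leg 2: γ = 1/√(1 − 0.9772²) = 1/√0.04508 = 4.710; τ_2 = 44.4/4.710 = 9.427 ms.
Leg 3: 31.0 ms is already measured in the proton's rest frame.
Total: 1.079 + 9.427 + 31.00 ms.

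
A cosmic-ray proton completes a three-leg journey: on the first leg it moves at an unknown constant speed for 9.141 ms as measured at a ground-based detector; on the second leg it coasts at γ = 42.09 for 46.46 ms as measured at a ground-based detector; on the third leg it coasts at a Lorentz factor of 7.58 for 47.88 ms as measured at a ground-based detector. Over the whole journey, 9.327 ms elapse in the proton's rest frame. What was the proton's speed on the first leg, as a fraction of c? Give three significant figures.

Leg 1: speed unknown; τ_1 = 9.141/γ_1.
Leg 2: γ = 42.09; τ_2 = 46.46/42.09 = 1.104 ms.
Leg 3: γ = 7.58; τ_3 = 47.88/7.580 = 6.317 ms.
Total proper time: τ_1 + 1.104 + 6.317 = 9.327, so τ_1 = 9.327 − 7.420 = 1.907 ms.
γ_1 = 9.141/1.907 = 4.795; β = √(1 − 1/γ²) = √0.9565.

β = 0.978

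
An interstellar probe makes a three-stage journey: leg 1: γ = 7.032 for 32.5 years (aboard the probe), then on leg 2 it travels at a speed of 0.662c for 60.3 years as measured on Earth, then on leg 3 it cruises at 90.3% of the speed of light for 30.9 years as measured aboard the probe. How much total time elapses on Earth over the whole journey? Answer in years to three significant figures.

Δt = 361 years

Leg 1: γ = 7.032; Δt_1 = 7.032 × 32.5 = 228.5 years.
Leg 2: 60.3 years is already measured on Earth.
Leg 3: β = 0.903; γ = 1/√(1 − 0.903²) = 1/√0.1846 = 2.328; Δt_3 = 2.328 × 30.9 = 71.92 years.
Total: 228.5 + 60.30 + 71.92 years.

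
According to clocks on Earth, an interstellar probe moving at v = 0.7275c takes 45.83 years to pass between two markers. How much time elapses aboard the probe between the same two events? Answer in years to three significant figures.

τ = 31.4 years

γ = 1/√(1 − 0.7275²) = 1/√0.4707 = 1.457
The interval measured on Earth is the dilated one; the clock aboard the probe measures the proper time τ = Δt/γ = 45.83/1.457 years.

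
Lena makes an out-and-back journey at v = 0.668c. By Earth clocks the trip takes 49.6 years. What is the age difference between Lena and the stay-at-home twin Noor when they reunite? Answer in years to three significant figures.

Δt − τ = 12.7 years

γ = 1/√(1 − 0.668²) = 1/√0.5538 = 1.344
Lena's elapsed proper time: τ = 49.6/1.344 = 36.91 years.
Age gap = Δt − τ = 49.6 − 36.91 years.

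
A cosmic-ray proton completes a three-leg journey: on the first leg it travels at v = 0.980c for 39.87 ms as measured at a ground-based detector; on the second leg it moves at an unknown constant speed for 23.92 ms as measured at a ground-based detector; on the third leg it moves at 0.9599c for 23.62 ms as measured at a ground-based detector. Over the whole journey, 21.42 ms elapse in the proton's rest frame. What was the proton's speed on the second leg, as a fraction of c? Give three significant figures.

β = 0.958

Leg 1: γ = 1/√(1 − 0.980²) = 1/√0.03960 = 5.025; τ_1 = 39.87/5.025 = 7.934 ms.
Leg 2: speed unknown; τ_2 = 23.92/γ_2.
Leg 3: γ = 1/√(1 − 0.9599²) = 1/√0.07859 = 3.567; τ_3 = 23.62/3.567 = 6.622 ms.
Total proper time: 7.934 + τ_2 + 6.622 = 21.42, so τ_2 = 21.42 − 14.56 = 6.864 ms.
γ_2 = 23.92/6.864 = 3.485; β = √(1 − 1/γ²) = √0.9176.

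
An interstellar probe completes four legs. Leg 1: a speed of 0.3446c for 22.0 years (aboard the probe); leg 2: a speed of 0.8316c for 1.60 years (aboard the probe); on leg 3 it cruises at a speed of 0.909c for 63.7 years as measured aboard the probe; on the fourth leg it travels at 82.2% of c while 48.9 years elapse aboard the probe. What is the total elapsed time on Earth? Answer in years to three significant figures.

Δt = 265 years

Leg 1: γ = 1/√(1 − 0.3446²) = 1/√0.8813 = 1.065; Δt_1 = 1.065 × 22.0 = 23.44 years.
Leg 2: γ = 1/√(1 − 0.8316²) = 1/√0.3084 = 1.801; Δt_2 = 1.801 × 1.60 = 2.881 years.
Leg 3: γ = 1/√(1 − 0.909²) = 1/√0.1737 = 2.399; Δt_3 = 2.399 × 63.7 = 152.8 years.
Leg 4: β = 0.822; γ = 1/√(1 − 0.822²) = 1/√0.3243 = 1.756; Δt_4 = 1.756 × 48.9 = 85.87 years.
Total: 23.44 + 2.881 + 152.8 + 85.87 years.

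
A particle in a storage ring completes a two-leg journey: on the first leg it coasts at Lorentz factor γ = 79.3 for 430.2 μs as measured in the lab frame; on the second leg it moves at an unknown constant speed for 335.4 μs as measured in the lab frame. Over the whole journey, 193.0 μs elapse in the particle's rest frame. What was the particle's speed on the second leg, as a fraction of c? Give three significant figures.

Leg 1: γ = 79.3; τ_1 = 430.2/79.30 = 5.425 μs.
Leg 2: speed unknown; τ_2 = 335.4/γ_2.
Total proper time: 5.425 + τ_2 = 193.0, so τ_2 = 193.0 − 5.425 = 187.6 μs.
γ_2 = 335.4/187.6 = 1.788; β = √(1 − 1/γ²) = √0.6872.

β = 0.829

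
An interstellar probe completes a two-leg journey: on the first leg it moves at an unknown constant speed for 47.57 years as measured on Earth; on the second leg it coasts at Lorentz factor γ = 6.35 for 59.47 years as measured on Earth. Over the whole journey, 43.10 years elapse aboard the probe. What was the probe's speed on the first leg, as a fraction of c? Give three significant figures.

Leg 1: speed unknown; τ_1 = 47.57/γ_1.
Leg 2: γ = 6.35; τ_2 = 59.47/6.350 = 9.365 years.
Total proper time: τ_1 + 9.365 = 43.10, so τ_1 = 43.10 − 9.365 = 33.73 years.
γ_1 = 47.57/33.73 = 1.410; β = √(1 − 1/γ²) = √0.4971.

β = 0.705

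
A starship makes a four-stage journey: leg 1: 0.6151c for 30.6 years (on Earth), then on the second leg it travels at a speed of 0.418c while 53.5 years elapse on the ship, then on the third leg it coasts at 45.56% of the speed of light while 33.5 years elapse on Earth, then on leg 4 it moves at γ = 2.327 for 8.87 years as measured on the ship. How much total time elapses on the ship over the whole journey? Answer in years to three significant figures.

τ = 116 years

Leg 1: γ = 1/√(1 − 0.6151²) = 1/√0.6217 = 1.268; τ_1 = 30.6/1.268 = 24.13 years.
Leg 2: 53.5 years is already measured on the ship.
Leg 3: β = 0.4556; γ = 1/√(1 − 0.4556²) = 1/√0.7924 = 1.123; τ_3 = 33.5/1.123 = 29.82 years.
Leg 4: 8.87 years is already measured on the ship.
Total: 24.13 + 53.50 + 29.82 + 8.870 years.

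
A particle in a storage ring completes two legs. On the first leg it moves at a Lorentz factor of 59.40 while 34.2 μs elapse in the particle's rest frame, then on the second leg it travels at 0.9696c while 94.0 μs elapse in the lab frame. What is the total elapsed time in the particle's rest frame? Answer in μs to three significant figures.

τ = 57.2 μs

Leg 1: 34.2 μs is already measured in the particle's rest frame.
Leg 2: γ = 1/√(1 − 0.9696²) = 1/√0.05988 = 4.087; τ_2 = 94.0/4.087 = 23.00 μs.
Total: 34.20 + 23.00 μs.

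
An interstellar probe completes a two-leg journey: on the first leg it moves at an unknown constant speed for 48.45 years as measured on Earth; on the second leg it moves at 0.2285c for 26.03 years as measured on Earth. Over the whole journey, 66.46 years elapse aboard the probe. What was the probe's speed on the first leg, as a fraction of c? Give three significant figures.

β = 0.529

Leg 1: speed unknown; τ_1 = 48.45/γ_1.
Leg 2: γ = 1/√(1 − 0.2285²) = 1/√0.9478 = 1.027; τ_2 = 26.03/1.027 = 25.34 years.
Total proper time: τ_1 + 25.34 = 66.46, so τ_1 = 66.46 − 25.34 = 41.12 years.
γ_1 = 48.45/41.12 = 1.178; β = √(1 − 1/γ²) = √0.2797.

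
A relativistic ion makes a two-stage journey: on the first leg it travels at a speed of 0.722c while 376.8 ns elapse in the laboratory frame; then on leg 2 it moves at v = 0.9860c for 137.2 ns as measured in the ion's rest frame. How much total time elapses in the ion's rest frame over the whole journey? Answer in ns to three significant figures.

τ = 398 ns

Leg 1: γ = 1/√(1 − 0.722²) = 1/√0.4787 = 1.445; τ_1 = 376.8/1.445 = 260.7 ns.
Leg 2: 137.2 ns is already measured in the ion's rest frame.
Total: 260.7 + 137.2 ns.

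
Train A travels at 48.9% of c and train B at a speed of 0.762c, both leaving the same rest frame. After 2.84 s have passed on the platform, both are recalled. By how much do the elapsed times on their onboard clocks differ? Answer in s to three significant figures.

|τ_A − τ_B| = 0.638 s

A: β = 0.489; γ = 1/√(1 − 0.489²) = 1/√0.7609 = 1.146; τ_A = 2.84/1.146 = 2.477 s.
B: γ = 1/√(1 − 0.762²) = 1/√0.4194 = 1.544; τ_B = 2.84/1.544 = 1.839 s.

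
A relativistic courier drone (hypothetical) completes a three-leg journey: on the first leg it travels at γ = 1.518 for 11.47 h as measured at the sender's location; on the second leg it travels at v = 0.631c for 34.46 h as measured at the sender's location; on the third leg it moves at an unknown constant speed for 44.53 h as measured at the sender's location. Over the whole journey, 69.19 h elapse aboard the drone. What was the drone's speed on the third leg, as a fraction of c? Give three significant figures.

β = 0.621

Leg 1: γ = 1.518; τ_1 = 11.47/1.518 = 7.556 h.
Leg 2: γ = 1/√(1 − 0.631²) = 1/√0.6018 = 1.289; τ_2 = 34.46/1.289 = 26.73 h.
Leg 3: speed unknown; τ_3 = 44.53/γ_3.
Total proper time: 7.556 + 26.73 + τ_3 = 69.19, so τ_3 = 69.19 − 34.29 = 34.90 h.
γ_3 = 44.53/34.90 = 1.276; β = √(1 − 1/γ²) = √0.3857.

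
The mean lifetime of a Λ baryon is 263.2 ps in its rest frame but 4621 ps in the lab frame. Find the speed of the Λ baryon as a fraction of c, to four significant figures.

γ = Δt/τ₀ = 4621/263.2 = 17.56
β = √(1 − 1/γ²) = √(1 − 0.003244) = √0.9968

v = 0.9984c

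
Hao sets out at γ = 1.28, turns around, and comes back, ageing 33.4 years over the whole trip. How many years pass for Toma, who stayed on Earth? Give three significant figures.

γ = 1.28
Earth-frame duration is the dilated interval: Δt = γτ = 1.280 × 33.4 years.

Δt = 42.8 years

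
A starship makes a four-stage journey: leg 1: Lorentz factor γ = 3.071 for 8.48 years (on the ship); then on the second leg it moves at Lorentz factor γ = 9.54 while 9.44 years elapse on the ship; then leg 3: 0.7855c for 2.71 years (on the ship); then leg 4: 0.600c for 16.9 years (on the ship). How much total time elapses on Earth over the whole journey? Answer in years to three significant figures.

Δt = 142 years

Leg 1: γ = 3.071; Δt_1 = 3.071 × 8.48 = 26.04 years.
Leg 2: γ = 9.54; Δt_2 = 9.540 × 9.44 = 90.06 years.
Leg 3: γ = 1/√(1 − 0.7855²) = 1/√0.3830 = 1.616; Δt_3 = 1.616 × 2.71 = 4.379 years.
Leg 4: γ = 1/√(1 − 0.600²) = 5/4 = 1.250; Δt_4 = 1.250 × 16.9 = 21.12 years.
Total: 26.04 + 90.06 + 4.379 + 21.12 years.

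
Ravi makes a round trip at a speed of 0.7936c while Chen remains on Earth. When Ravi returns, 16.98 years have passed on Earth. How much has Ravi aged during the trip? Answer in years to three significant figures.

τ = 10.3 years

γ = 1/√(1 − 0.7936²) = 1/√0.3702 = 1.644
Ravi's clock measures proper time along the trip: τ = Δt/γ = 16.98/1.644 years.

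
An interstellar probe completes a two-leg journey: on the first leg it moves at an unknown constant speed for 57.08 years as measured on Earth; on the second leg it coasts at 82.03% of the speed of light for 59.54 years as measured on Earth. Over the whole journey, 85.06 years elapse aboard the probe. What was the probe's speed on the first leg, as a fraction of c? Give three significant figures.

Leg 1: speed unknown; τ_1 = 57.08/γ_1.
Leg 2: β = 0.8203; γ = 1/√(1 − 0.8203²) = 1/√0.3271 = 1.748; τ_2 = 59.54/1.748 = 34.05 years.
Total proper time: τ_1 + 34.05 = 85.06, so τ_1 = 85.06 − 34.05 = 51.01 years.
γ_1 = 57.08/51.01 = 1.119; β = √(1 − 1/γ²) = √0.2015.

β = 0.449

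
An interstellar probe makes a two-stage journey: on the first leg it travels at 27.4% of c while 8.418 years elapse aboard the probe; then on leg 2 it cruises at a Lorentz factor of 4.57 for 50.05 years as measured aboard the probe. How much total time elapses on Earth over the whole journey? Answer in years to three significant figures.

Leg 1: β = 0.274; γ = 1/√(1 − 0.274²) = 1/√0.9249 = 1.040; Δt_1 = 1.040 × 8.418 = 8.753 years.
Leg 2: γ = 4.57; Δt_2 = 4.570 × 50.05 = 228.7 years.
Total: 8.753 + 228.7 years.

Δt = 237 years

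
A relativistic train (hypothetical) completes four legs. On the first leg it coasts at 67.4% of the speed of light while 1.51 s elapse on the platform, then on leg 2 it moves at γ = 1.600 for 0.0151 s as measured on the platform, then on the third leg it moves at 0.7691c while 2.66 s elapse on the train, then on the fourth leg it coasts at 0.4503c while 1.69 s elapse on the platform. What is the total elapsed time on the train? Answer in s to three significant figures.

τ = 5.29 s

Leg 1: β = 0.674; γ = 1/√(1 − 0.674²) = 1/√0.5457 = 1.354; τ_1 = 1.51/1.354 = 1.115 s.
Leg 2: γ = 1.600; τ_2 = 0.0151/1.600 = 0.009437 s.
Leg 3: 2.66 s is already measured on the train.
Leg 4: γ = 1/√(1 − 0.4503²) = 1/√0.7972 = 1.120; τ_4 = 1.69/1.120 = 1.509 s.
Total: 1.115 + 0.009437 + 2.660 + 1.509 s.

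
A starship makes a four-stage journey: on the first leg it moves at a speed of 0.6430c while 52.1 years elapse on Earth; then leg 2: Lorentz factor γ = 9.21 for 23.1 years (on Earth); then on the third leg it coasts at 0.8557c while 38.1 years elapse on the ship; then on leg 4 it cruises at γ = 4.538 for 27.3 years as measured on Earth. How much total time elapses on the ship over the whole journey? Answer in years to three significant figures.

τ = 86.5 years

Leg 1: γ = 1/√(1 − 0.6430²) = 1/√0.5866 = 1.306; τ_1 = 52.1/1.306 = 39.90 years.
Leg 2: γ = 9.21; τ_2 = 23.1/9.210 = 2.508 years.
Leg 3: 38.1 years is already measured on the ship.
Leg 4: γ = 4.538; τ_4 = 27.3/4.538 = 6.016 years.
Total: 39.90 + 2.508 + 38.10 + 6.016 years.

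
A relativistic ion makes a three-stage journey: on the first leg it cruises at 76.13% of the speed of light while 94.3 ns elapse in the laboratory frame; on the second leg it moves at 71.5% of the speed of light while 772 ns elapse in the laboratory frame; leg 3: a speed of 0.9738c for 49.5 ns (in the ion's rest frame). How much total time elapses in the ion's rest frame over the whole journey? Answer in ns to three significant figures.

τ = 650 ns

Leg 1: β = 0.7613; γ = 1/√(1 − 0.7613²) = 1/√0.4204 = 1.542; τ_1 = 94.3/1.542 = 61.14 ns.
Leg 2: β = 0.715; γ = 1/√(1 − 0.715²) = 1/√0.4888 = 1.430; τ_2 = 772/1.430 = 539.7 ns.
Leg 3: 49.5 ns is already measured in the ion's rest frame.
Total: 61.14 + 539.7 + 49.50 ns.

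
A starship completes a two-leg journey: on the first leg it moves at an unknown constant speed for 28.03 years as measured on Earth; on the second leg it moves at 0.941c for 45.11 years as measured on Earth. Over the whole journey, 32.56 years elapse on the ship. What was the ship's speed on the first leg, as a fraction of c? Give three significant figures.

β = 0.787

Leg 1: speed unknown; τ_1 = 28.03/γ_1.
Leg 2: γ = 1/√(1 − 0.941²) = 1/√0.1145 = 2.955; τ_2 = 45.11/2.955 = 15.27 years.
Total proper time: τ_1 + 15.27 = 32.56, so τ_1 = 32.56 − 15.27 = 17.29 years.
γ_1 = 28.03/17.29 = 1.621; β = √(1 − 1/γ²) = √0.6193.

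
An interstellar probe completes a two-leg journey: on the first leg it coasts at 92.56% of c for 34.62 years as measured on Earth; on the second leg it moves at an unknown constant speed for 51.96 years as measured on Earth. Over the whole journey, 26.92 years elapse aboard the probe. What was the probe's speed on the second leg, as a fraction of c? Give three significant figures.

Leg 1: β = 0.9256; γ = 1/√(1 − 0.9256²) = 1/√0.1433 = 2.642; τ_1 = 34.62/2.642 = 13.10 years.
Leg 2: speed unknown; τ_2 = 51.96/γ_2.
Total proper time: 13.10 + τ_2 = 26.92, so τ_2 = 26.92 − 13.10 = 13.82 years.
γ_2 = 51.96/13.82 = 3.761; β = √(1 − 1/γ²) = √0.9293.

β = 0.964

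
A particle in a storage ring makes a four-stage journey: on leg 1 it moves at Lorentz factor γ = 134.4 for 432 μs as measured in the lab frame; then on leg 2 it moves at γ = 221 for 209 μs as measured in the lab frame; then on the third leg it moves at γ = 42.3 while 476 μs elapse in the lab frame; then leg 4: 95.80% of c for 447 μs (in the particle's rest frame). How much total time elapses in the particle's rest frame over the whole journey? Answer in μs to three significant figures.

Leg 1: γ = 134.4; τ_1 = 432/134.4 = 3.214 μs.
Leg 2: γ = 221; τ_2 = 209/221.0 = 0.9457 μs.
Leg 3: γ = 42.3; τ_3 = 476/42.30 = 11.25 μs.
Leg 4: 447 μs is already measured in the particle's rest frame.
Total: 3.214 + 0.9457 + 11.25 + 447.0 μs.

τ = 462 μs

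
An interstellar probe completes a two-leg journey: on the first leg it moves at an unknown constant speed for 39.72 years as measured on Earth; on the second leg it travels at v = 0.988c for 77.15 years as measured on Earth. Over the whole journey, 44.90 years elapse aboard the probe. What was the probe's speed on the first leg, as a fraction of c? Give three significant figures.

β = 0.557

Leg 1: speed unknown; τ_1 = 39.72/γ_1.
Leg 2: γ = 1/√(1 − 0.988²) = 1/√0.02386 = 6.474; τ_2 = 77.15/6.474 = 11.92 years.
Total proper time: τ_1 + 11.92 = 44.90, so τ_1 = 44.90 − 11.92 = 32.98 years.
γ_1 = 39.72/32.98 = 1.204; β = √(1 − 1/γ²) = √0.3104.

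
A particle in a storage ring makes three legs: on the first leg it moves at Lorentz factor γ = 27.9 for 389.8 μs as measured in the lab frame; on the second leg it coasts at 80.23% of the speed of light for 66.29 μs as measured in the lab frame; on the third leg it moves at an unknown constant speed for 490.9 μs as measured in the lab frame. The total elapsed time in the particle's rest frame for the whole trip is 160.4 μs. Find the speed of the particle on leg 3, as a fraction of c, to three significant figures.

β = 0.976

Leg 1: γ = 27.9; τ_1 = 389.8/27.90 = 13.97 μs.
Leg 2: β = 0.8023; γ = 1/√(1 − 0.8023²) = 1/√0.3563 = 1.675; τ_2 = 66.29/1.675 = 39.57 μs.
Leg 3: speed unknown; τ_3 = 490.9/γ_3.
Total proper time: 13.97 + 39.57 + τ_3 = 160.4, so τ_3 = 160.4 − 53.54 = 106.9 μs.
γ_3 = 490.9/106.9 = 4.594; β = √(1 − 1/γ²) = √0.9526.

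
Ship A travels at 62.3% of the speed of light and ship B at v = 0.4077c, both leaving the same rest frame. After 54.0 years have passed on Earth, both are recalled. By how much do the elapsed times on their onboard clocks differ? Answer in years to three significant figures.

|τ_A − τ_B| = 7.07 years

A: β = 0.623; γ = 1/√(1 − 0.623²) = 1/√0.6119 = 1.278; τ_A = 54.0/1.278 = 42.24 years.
B: γ = 1/√(1 − 0.4077²) = 1/√0.8338 = 1.095; τ_B = 54.0/1.095 = 49.31 years.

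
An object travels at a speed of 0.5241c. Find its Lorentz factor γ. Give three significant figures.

γ = 1.17

γ = 1/√(1 − 0.5241²) = 1/√0.7253 = 1.174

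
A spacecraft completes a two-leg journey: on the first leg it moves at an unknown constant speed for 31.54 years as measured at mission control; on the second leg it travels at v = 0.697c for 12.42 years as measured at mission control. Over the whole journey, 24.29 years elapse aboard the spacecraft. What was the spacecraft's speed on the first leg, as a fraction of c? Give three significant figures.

β = 0.873

Leg 1: speed unknown; τ_1 = 31.54/γ_1.
Leg 2: γ = 1/√(1 − 0.697²) = 1/√0.5142 = 1.395; τ_2 = 12.42/1.395 = 8.906 years.
Total proper time: τ_1 + 8.906 = 24.29, so τ_1 = 24.29 − 8.906 = 15.38 years.
γ_1 = 31.54/15.38 = 2.050; β = √(1 − 1/γ²) = √0.7621.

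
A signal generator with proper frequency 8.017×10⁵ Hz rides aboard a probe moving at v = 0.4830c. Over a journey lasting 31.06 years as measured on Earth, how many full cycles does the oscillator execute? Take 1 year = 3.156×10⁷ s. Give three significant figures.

N = 6.88×10¹⁴

γ = 1/√(1 − 0.4830²) = 1/√0.7667 = 1.142
The oscillator's own cycle count is N = f × τ where τ is the proper time aboard the probe. τ = Δt/γ = 31.06/1.142 = 27.20 years = 8.583×10⁸ s.
N = 8.017×10⁵ × 8.583×10⁸ = 6.881×10¹⁴.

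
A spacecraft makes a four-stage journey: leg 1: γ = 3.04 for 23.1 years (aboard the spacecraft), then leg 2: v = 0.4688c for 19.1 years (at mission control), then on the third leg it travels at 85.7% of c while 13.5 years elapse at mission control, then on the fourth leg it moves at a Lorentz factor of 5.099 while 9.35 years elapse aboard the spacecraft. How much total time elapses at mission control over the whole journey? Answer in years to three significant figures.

Δt = 150 years

Leg 1: γ = 3.04; Δt_1 = 3.040 × 23.1 = 70.22 years.
Leg 2: 19.1 years is already measured at mission control.
Leg 3: 13.5 years is already measured at mission control.
Leg 4: γ = 5.099; Δt_4 = 5.099 × 9.35 = 47.68 years.
Total: 70.22 + 19.10 + 13.50 + 47.68 years.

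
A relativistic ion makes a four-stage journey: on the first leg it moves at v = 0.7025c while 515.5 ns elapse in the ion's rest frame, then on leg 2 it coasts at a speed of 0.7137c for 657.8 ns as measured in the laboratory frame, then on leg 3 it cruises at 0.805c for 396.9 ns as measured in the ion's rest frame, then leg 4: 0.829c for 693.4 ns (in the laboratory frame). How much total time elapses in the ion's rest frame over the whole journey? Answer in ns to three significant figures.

Leg 1: 515.5 ns is already measured in the ion's rest frame.
Leg 2: γ = 1/√(1 − 0.7137²) = 1/√0.4906 = 1.428; τ_2 = 657.8/1.428 = 460.8 ns.
Leg 3: 396.9 ns is already measured in the ion's rest frame.
Leg 4: γ = 1/√(1 − 0.829²) = 1/√0.3128 = 1.788; τ_4 = 693.4/1.788 = 387.8 ns.
Total: 515.5 + 460.8 + 396.9 + 387.8 ns.

τ = 1760 ns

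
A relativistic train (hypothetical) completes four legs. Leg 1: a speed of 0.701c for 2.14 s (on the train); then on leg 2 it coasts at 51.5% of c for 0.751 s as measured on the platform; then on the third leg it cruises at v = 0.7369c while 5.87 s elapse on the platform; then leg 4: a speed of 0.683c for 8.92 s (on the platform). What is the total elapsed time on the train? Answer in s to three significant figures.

τ = 13.3 s

Leg 1: 2.14 s is already measured on the train.
Leg 2: β = 0.515; γ = 1/√(1 − 0.515²) = 1/√0.7348 = 1.167; τ_2 = 0.751/1.167 = 0.6437 s.
Leg 3: γ = 1/√(1 − 0.7369²) = 1/√0.4570 = 1.479; τ_3 = 5.87/1.479 = 3.968 s.
Leg 4: γ = 1/√(1 − 0.683²) = 1/√0.5335 = 1.369; τ_4 = 8.92/1.369 = 6.515 s.
Total: 2.140 + 0.6437 + 3.968 + 6.515 s.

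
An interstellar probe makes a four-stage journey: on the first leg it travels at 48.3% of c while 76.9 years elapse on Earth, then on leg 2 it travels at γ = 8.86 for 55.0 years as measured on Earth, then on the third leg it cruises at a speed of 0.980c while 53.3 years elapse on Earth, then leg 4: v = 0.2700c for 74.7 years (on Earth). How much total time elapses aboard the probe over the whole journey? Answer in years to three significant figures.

τ = 156 years

Leg 1: β = 0.483; γ = 1/√(1 − 0.483²) = 1/√0.7667 = 1.142; τ_1 = 76.9/1.142 = 67.34 years.
Leg 2: γ = 8.86; τ_2 = 55.0/8.860 = 6.208 years.
Leg 3: γ = 1/√(1 − 0.980²) = 1/√0.03960 = 5.025; τ_3 = 53.3/5.025 = 10.61 years.
Leg 4: γ = 1/√(1 − 0.2700²) = 1/√0.9271 = 1.039; τ_4 = 74.7/1.039 = 71.93 years.
Total: 67.34 + 6.208 + 10.61 + 71.93 years.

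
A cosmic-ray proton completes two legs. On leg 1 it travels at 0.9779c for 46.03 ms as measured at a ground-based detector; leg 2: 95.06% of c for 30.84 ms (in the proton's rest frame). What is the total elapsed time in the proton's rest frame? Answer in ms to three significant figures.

Leg 1: γ = 1/√(1 − 0.9779²) = 1/√0.04371 = 4.783; τ_1 = 46.03/4.783 = 9.624 ms.
Leg 2: 30.84 ms is already measured in the proton's rest frame.
Total: 9.624 + 30.84 ms.

τ = 40.5 ms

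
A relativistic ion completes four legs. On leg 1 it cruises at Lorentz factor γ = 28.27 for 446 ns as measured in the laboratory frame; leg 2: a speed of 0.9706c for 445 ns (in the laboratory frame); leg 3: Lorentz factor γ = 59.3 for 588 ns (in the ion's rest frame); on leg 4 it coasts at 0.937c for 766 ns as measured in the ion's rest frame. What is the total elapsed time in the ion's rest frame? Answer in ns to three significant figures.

τ = 1480 ns

Leg 1: γ = 28.27; τ_1 = 446/28.27 = 15.78 ns.
Leg 2: γ = 1/√(1 − 0.9706²) = 1/√0.05794 = 4.155; τ_2 = 445/4.155 = 107.1 ns.
Leg 3: 588 ns is already measured in the ion's rest frame.
Leg 4: 766 ns is already measured in the ion's rest frame.
Total: 15.78 + 107.1 + 588.0 + 766.0 ns.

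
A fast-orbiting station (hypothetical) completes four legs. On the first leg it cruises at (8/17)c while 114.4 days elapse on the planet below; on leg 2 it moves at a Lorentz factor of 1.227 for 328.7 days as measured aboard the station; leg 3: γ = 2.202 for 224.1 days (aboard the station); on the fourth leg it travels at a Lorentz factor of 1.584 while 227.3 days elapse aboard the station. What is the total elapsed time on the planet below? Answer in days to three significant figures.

Leg 1: 114.4 days is already measured on the planet below.
Leg 2: γ = 1.227; Δt_2 = 1.227 × 328.7 = 403.3 days.
Leg 3: γ = 2.202; Δt_3 = 2.202 × 224.1 = 493.5 days.
Leg 4: γ = 1.584; Δt_4 = 1.584 × 227.3 = 360.0 days.
Total: 114.4 + 403.3 + 493.5 + 360.0 days.

Δt = 1370 days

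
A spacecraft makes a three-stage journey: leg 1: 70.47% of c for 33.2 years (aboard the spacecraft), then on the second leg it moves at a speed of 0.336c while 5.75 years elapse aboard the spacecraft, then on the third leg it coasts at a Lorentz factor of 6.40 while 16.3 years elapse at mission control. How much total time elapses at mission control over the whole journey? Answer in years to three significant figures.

Δt = 69.2 years

Leg 1: β = 0.7047; γ = 1/√(1 − 0.7047²) = 1/√0.5034 = 1.409; Δt_1 = 1.409 × 33.2 = 46.79 years.
Leg 2: γ = 1/√(1 − 0.336²) = 1/√0.8871 = 1.062; Δt_2 = 1.062 × 5.75 = 6.105 years.
Leg 3: 16.3 years is already measured at mission control.
Total: 46.79 + 6.105 + 16.30 years.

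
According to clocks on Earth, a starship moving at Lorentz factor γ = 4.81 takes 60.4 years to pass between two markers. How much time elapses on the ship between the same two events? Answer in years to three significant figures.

τ = 12.6 years

γ = 4.81
The interval measured on Earth is the dilated one; the clock on the ship measures the proper time τ = Δt/γ = 60.4/4.810 years.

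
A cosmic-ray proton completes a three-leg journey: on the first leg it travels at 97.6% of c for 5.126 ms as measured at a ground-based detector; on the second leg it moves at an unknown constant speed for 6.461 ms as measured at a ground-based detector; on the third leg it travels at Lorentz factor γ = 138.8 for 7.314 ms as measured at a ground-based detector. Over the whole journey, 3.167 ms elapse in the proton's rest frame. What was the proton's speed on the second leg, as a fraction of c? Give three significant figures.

Leg 1: β = 0.976; γ = 1/√(1 − 0.976²) = 1/√0.04742 = 4.592; τ_1 = 5.126/4.592 = 1.116 ms.
Leg 2: speed unknown; τ_2 = 6.461/γ_2.
Leg 3: γ = 138.8; τ_3 = 7.314/138.8 = 0.05269 ms.
Total proper time: 1.116 + τ_2 + 0.05269 = 3.167, so τ_2 = 3.167 − 1.169 = 1.998 ms.
γ_2 = 6.461/1.998 = 3.234; β = √(1 − 1/γ²) = √0.9044.

β = 0.951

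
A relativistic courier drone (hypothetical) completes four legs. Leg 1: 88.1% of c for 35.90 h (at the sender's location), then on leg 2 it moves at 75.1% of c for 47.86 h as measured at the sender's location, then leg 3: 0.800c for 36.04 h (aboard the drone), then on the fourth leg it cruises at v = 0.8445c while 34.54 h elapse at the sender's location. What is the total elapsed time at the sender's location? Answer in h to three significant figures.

Δt = 178 h

Leg 1: 35.90 h is already measured at the sender's location.
Leg 2: 47.86 h is already measured at the sender's location.
Leg 3: γ = 1/√(1 − 0.800²) = 5/3 ≈ 1.667; Δt_3 = 1.667 × 36.04 = 60.07 h.
Leg 4: 34.54 h is already measured at the sender's location.
Total: 35.90 + 47.86 + 60.07 + 34.54 h.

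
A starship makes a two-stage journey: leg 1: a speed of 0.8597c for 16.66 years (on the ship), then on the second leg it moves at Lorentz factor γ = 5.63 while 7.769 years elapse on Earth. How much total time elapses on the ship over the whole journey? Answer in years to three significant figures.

τ = 18.0 years

Leg 1: 16.66 years is already measured on the ship.
Leg 2: γ = 5.63; τ_2 = 7.769/5.630 = 1.380 years.
Total: 16.66 + 1.380 years.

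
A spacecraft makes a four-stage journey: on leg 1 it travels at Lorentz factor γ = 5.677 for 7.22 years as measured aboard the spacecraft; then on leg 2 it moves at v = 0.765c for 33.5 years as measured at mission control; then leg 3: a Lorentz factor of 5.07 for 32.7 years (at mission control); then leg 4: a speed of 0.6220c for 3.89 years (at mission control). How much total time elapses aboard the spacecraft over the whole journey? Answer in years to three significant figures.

Leg 1: 7.22 years is already measured aboard the spacecraft.
Leg 2: γ = 1/√(1 − 0.765²) = 1/√0.4148 = 1.553; τ_2 = 33.5/1.553 = 21.58 years.
Leg 3: γ = 5.07; τ_3 = 32.7/5.070 = 6.450 years.
Leg 4: γ = 1/√(1 − 0.6220²) = 1/√0.6131 = 1.277; τ_4 = 3.89/1.277 = 3.046 years.
Total: 7.220 + 21.58 + 6.450 + 3.046 years.

τ = 38.3 years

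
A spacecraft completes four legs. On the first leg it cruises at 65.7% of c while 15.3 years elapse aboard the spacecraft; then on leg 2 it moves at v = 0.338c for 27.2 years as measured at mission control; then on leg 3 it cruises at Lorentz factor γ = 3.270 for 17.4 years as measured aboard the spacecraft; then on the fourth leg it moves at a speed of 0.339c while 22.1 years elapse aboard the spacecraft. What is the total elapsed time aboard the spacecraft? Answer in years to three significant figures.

τ = 80.4 years

Leg 1: 15.3 years is already measured aboard the spacecraft.
Leg 2: γ = 1/√(1 − 0.338²) = 1/√0.8858 = 1.063; τ_2 = 27.2/1.063 = 25.60 years.
Leg 3: 17.4 years is already measured aboard the spacecraft.
Leg 4: 22.1 years is already measured aboard the spacecraft.
Total: 15.30 + 25.60 + 17.40 + 22.10 years.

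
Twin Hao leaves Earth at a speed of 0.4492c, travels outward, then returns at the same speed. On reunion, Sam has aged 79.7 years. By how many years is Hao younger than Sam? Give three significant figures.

γ = 1/√(1 − 0.4492²) = 1/√0.7982 = 1.119
Hao's elapsed proper time: τ = 79.7/1.119 = 71.21 years.
Age gap = Δt − τ = 79.7 − 71.21 years.

Δt − τ = 8.49 years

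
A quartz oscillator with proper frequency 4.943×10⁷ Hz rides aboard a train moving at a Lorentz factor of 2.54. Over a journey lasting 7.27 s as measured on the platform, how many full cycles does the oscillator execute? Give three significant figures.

γ = 2.54
The oscillator's own cycle count is N = f × τ where τ is the proper time on the train. τ = Δt/γ = 7.27/2.540 = 2.862 s = 2.862×10⁰ s.
N = 4.943×10⁷ × 2.862×10⁰ = 1.415×10⁸.

N = 1.41×10⁸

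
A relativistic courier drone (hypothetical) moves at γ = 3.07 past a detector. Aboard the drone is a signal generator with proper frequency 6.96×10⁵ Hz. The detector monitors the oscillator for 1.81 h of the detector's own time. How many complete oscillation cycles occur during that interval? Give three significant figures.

N = 1.48×10⁹

γ = 3.07
During 1.81 h of lab time, the oscillator's proper time advances by τ = Δt/γ = 1.81/3.070 = 0.5896 h = 2.122×10³ s.
N = f × τ = 6.96×10⁵ × 2.122×10³ = 1.477×10⁹.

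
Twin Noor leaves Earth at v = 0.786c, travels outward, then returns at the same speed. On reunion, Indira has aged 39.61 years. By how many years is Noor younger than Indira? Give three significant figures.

Δt − τ = 15.1 years

γ = 1/√(1 − 0.786²) = 1/√0.3822 = 1.618
Noor's elapsed proper time: τ = 39.61/1.618 = 24.49 years.
Age gap = Δt − τ = 39.61 − 24.49 years.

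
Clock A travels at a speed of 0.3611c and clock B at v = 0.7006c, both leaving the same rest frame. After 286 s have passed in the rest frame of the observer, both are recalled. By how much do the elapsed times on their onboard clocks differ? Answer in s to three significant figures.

|τ_A − τ_B| = 62.6 s

A: γ = 1/√(1 − 0.3611²) = 1/√0.8696 = 1.072; τ_A = 286/1.072 = 266.7 s.
B: γ = 1/√(1 − 0.7006²) = 1/√0.5092 = 1.401; τ_B = 286/1.401 = 204.1 s.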